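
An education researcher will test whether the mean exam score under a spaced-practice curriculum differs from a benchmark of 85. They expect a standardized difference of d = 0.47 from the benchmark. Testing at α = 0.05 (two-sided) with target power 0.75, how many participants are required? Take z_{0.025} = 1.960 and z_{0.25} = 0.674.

For a one-sample test: n = ((z_{α/2} + z_β) / d)².
z_{α/2} + z_β = 1.960 + 0.674 = 2.634.
n = (2.634 / 0.47)² = 5.604² = 31.41.
Round up.

n = 32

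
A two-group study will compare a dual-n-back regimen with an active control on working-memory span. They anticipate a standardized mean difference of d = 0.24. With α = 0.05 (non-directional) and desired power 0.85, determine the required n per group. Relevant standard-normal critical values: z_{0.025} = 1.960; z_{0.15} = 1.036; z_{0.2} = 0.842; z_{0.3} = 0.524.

n = 312 per group

For two independent groups with equal n: n = 2·((z_{α/2} + z_β) / d)².
z_{α/2} + z_β = 1.960 + 1.036 = 2.996.
n = 2 × (2.996 / 0.24)² = 2 × 12.483² = 2 × 155.83 = 311.7.
Round up to the next whole participant.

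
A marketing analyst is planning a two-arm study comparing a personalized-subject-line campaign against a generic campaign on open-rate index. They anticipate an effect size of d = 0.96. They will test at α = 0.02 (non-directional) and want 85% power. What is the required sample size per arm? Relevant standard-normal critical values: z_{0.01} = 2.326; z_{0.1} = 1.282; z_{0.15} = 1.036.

For two independent groups with equal n: n = 2·((z_{α/2} + z_β) / d)².
z_{α/2} + z_β = 2.326 + 1.036 = 3.362.
n = 2 × (3.362 / 0.96)² = 2 × 3.502² = 2 × 12.26 = 24.5.
Round up to the next whole participant.

n = 25 per group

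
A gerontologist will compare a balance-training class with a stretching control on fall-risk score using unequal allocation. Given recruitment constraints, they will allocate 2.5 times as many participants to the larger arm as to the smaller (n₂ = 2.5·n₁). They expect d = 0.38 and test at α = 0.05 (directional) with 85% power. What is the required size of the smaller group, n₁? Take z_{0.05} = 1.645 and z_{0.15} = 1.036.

n₁ = 70

With allocation ratio k = n₂/n₁ = 2.5, Var(x̄₁−x̄₂) = σ²(1/n₁ + 1/(k·n₁)) = σ²·(k+1)/(k·n₁).
So n₁ = (1 + 1/k)·((z_{α} + z_β)/d)² = 1.400 × (2.681/0.38)².
n₁ = 1.400 × 49.78 = 69.7.
Round up: n₁ = 70, giving n₂ = 2.5 × 70 = 175.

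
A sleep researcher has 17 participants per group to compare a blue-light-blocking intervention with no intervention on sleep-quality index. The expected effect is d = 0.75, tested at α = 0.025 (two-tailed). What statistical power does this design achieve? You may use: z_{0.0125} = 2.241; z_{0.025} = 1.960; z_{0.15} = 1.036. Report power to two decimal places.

power ≈ 0.48

For two equal groups, power = Φ(d·√(n/2) − z_{α/2}).
d·√(n/2) = 0.75 × √(17/2) = 0.75 × 2.915 = 2.187.
z_β = 2.187 − 2.241 = -0.054.
Power = Φ(-0.054) = 0.478.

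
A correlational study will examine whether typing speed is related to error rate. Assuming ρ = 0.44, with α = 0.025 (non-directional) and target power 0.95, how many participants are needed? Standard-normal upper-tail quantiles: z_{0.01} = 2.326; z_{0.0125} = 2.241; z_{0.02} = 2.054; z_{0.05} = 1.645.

Fisher's z: C = ½·ln((1+r)/(1−r)) = ½·ln(2.5714) = 0.4722.
n = ((z_{α/2} + z_β)/C)² + 3.
(2.241 + 1.645) / 0.4722 = 3.886 / 0.4722 = 8.230.
n = 8.230² + 3 = 67.73 + 3 = 70.7.
Round up.

n = 71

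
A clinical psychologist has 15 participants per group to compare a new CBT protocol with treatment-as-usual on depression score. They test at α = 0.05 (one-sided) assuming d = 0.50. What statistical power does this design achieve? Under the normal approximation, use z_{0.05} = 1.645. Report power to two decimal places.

For two equal groups, power = Φ(d·√(n/2) − z_{α}).
d·√(n/2) = 0.50 × √(15/2) = 0.50 × 2.739 = 1.369.
z_β = 1.369 − 1.645 = -0.276.
Power = Φ(-0.276) = 0.391.

power ≈ 0.39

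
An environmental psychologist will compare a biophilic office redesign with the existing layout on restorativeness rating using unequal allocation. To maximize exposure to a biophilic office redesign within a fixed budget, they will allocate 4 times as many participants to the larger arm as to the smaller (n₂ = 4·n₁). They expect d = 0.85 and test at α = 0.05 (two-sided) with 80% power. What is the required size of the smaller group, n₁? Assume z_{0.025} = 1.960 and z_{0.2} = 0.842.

n₁ = 14

With allocation ratio k = n₂/n₁ = 4, Var(x̄₁−x̄₂) = σ²(1/n₁ + 1/(k·n₁)) = σ²·(k+1)/(k·n₁).
So n₁ = (1 + 1/k)·((z_{α/2} + z_β)/d)² = 1.250 × (2.802/0.85)².
n₁ = 1.250 × 10.87 = 13.6.
Round up: n₁ = 14, giving n₂ = 4 × 14 = 56.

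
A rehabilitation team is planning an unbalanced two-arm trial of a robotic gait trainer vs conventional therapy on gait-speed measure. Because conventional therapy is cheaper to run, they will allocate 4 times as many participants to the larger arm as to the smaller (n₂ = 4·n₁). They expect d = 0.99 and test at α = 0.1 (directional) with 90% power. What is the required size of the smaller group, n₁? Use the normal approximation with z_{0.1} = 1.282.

n₁ = 9

With allocation ratio k = n₂/n₁ = 4, Var(x̄₁−x̄₂) = σ²(1/n₁ + 1/(k·n₁)) = σ²·(k+1)/(k·n₁).
So n₁ = (1 + 1/k)·((z_{α} + z_β)/d)² = 1.250 × (2.564/0.99)².
n₁ = 1.250 × 6.71 = 8.4.
Round up: n₁ = 9, giving n₂ = 4 × 9 = 36.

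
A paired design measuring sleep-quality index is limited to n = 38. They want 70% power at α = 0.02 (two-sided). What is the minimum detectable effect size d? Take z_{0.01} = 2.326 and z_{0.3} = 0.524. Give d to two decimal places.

For a single sample (or paired design) of n = 38: d_min = (z_{α/2} + z_β)/√n.
z-sum = 2.326 + 0.524 = 2.850.
d_min = 2.850 / √38 = 2.850 / 6.164 = 0.462.

d_min ≈ 0.46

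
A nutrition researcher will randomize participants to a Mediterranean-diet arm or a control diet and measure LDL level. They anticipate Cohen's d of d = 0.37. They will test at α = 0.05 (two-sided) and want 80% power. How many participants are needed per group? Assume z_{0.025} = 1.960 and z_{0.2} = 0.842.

For two independent groups with equal n: n = 2·((z_{α/2} + z_β) / d)².
z_{α/2} + z_β = 1.960 + 0.842 = 2.802.
n = 2 × (2.802 / 0.37)² = 2 × 7.573² = 2 × 57.35 = 114.7.
Round up to the next whole participant.

n = 115 per group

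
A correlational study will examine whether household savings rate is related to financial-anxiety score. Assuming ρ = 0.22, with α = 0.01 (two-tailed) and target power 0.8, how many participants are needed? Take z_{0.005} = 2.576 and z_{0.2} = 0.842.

Fisher's z: C = ½·ln((1+r)/(1−r)) = ½·ln(1.5641) = 0.2237.
n = ((z_{α/2} + z_β)/C)² + 3.
(2.576 + 0.842) / 0.2237 = 3.418 / 0.2237 = 15.279.
n = 15.279² + 3 = 233.46 + 3 = 236.5.
Round up.

n = 237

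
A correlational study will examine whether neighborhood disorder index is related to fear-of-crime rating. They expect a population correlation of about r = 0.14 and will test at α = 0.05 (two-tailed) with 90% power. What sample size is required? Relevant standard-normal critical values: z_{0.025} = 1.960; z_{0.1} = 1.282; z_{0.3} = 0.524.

n = 533

Fisher's z: C = ½·ln((1+r)/(1−r)) = ½·ln(1.3256) = 0.1409.
n = ((z_{α/2} + z_β)/C)² + 3.
(1.960 + 1.282) / 0.1409 = 3.242 / 0.1409 = 23.009.
n = 23.009² + 3 = 529.42 + 3 = 532.4.
Round up.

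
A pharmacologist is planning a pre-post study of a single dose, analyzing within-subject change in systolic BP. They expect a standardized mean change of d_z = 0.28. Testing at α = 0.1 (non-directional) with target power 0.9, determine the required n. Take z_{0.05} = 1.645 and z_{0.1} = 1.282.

n = 110 pairs

For a paired (one-sample on differences) test: n = ((z_{α/2} + z_β) / d)².
z_{α/2} + z_β = 1.645 + 1.282 = 2.927.
n = (2.927 / 0.28)² = 10.454² = 109.28.
Round up.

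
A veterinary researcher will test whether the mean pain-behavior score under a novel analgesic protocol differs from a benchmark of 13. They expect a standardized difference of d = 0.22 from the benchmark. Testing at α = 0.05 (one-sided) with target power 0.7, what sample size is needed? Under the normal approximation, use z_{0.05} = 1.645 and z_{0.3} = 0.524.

n = 98

For a one-sample test: n = ((z_{α} + z_β) / d)².
z_{α} + z_β = 1.645 + 0.524 = 2.169.
n = (2.169 / 0.22)² = 9.859² = 97.20.
Round up.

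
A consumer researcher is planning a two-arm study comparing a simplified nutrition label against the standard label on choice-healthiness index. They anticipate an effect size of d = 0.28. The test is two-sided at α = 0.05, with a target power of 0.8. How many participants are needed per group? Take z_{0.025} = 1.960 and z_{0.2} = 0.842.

n = 201 per group

For two independent groups with equal n: n = 2·((z_{α/2} + z_β) / d)².
z_{α/2} + z_β = 1.960 + 0.842 = 2.802.
n = 2 × (2.802 / 0.28)² = 2 × 10.007² = 2 × 100.14 = 200.3.
Round up to the next whole participant.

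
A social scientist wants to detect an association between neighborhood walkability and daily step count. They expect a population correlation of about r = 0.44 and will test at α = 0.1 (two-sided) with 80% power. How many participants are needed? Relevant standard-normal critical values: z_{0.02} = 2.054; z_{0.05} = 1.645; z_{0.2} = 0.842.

n = 31

Fisher's z: C = ½·ln((1+r)/(1−r)) = ½·ln(2.5714) = 0.4722.
n = ((z_{α/2} + z_β)/C)² + 3.
(1.645 + 0.842) / 0.4722 = 2.487 / 0.4722 = 5.267.
n = 5.267² + 3 = 27.74 + 3 = 30.7.
Round up.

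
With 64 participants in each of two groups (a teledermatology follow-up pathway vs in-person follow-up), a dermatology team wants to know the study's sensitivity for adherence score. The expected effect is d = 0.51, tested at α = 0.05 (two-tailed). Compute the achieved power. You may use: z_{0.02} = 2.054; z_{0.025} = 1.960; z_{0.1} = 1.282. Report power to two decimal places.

power ≈ 0.82

For two equal groups, power = Φ(d·√(n/2) − z_{α/2}).
d·√(n/2) = 0.51 × √(64/2) = 0.51 × 5.657 = 2.885.
z_β = 2.885 − 1.960 = 0.925.
Power = Φ(0.925) = 0.823.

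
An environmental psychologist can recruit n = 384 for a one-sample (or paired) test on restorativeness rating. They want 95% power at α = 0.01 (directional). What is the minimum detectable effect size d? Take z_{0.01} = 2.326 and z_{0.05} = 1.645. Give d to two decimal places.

d_min ≈ 0.20

For a single sample (or paired design) of n = 384: d_min = (z_{α} + z_β)/√n.
z-sum = 2.326 + 1.645 = 3.971.
d_min = 3.971 / √384 = 3.971 / 19.596 = 0.203.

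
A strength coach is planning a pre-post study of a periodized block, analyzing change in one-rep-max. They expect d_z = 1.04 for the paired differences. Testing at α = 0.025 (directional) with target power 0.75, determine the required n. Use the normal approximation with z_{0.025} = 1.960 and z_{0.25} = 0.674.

For a paired (one-sample on differences) test: n = ((z_{α} + z_β) / d)².
z_{α} + z_β = 1.960 + 0.674 = 2.634.
n = (2.634 / 1.04)² = 2.533² = 6.41.
Round up.

n = 7 pairs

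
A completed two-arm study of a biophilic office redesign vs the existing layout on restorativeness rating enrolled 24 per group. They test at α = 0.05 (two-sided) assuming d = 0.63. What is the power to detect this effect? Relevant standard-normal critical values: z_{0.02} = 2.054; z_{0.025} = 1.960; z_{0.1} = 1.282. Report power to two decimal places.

power ≈ 0.59

For two equal groups, power = Φ(d·√(n/2) − z_{α/2}).
d·√(n/2) = 0.63 × √(24/2) = 0.63 × 3.464 = 2.182.
z_β = 2.182 − 1.960 = 0.222.
Power = Φ(0.222) = 0.588.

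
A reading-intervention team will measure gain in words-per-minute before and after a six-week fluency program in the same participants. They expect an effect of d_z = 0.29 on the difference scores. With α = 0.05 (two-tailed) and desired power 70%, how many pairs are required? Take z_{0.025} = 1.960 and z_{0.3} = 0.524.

n = 74 pairs

For a paired (one-sample on differences) test: n = ((z_{α/2} + z_β) / d)².
z_{α/2} + z_β = 1.960 + 0.524 = 2.484.
n = (2.484 / 0.29)² = 8.566² = 73.37.
Round up.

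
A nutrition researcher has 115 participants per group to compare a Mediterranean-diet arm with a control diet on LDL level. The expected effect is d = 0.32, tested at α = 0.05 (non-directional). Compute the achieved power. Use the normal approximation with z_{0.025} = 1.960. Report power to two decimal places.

power ≈ 0.68

For two equal groups, power = Φ(d·√(n/2) − z_{α/2}).
d·√(n/2) = 0.32 × √(115/2) = 0.32 × 7.583 = 2.427.
z_β = 2.427 − 1.960 = 0.467.
Power = Φ(0.467) = 0.680.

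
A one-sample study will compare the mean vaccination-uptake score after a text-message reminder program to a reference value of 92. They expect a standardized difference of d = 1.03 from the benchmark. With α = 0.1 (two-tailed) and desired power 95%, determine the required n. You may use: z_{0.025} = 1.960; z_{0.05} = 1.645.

n = 11

For a one-sample test: n = ((z_{α/2} + z_β) / d)².
z_{α/2} + z_β = 1.645 + 1.645 = 3.290.
n = (3.290 / 1.03)² = 3.194² = 10.20.
Round up.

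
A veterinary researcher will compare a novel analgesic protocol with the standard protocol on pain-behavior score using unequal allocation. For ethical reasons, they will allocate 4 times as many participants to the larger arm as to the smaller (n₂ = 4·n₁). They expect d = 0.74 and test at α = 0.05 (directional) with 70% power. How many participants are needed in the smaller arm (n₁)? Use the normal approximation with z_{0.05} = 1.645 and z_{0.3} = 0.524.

n₁ = 11

With allocation ratio k = n₂/n₁ = 4, Var(x̄₁−x̄₂) = σ²(1/n₁ + 1/(k·n₁)) = σ²·(k+1)/(k·n₁).
So n₁ = (1 + 1/k)·((z_{α} + z_β)/d)² = 1.250 × (2.169/0.74)².
n₁ = 1.250 × 8.59 = 10.7.
Round up: n₁ = 11, giving n₂ = 4 × 11 = 44.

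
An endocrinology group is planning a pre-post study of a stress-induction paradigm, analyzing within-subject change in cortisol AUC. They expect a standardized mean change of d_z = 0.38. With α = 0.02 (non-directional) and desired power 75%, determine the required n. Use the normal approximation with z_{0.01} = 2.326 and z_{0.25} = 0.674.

n = 63 pairs

For a paired (one-sample on differences) test: n = ((z_{α/2} + z_β) / d)².
z_{α/2} + z_β = 2.326 + 0.674 = 3.000.
n = (3.000 / 0.38)² = 7.895² = 62.33.
Round up.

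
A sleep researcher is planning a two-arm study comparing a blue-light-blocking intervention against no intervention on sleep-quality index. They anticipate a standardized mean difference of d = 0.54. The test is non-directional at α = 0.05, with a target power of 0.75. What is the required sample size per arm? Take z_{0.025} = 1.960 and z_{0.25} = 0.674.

n = 48 per group

For two independent groups with equal n: n = 2·((z_{α/2} + z_β) / d)².
z_{α/2} + z_β = 1.960 + 0.674 = 2.634.
n = 2 × (2.634 / 0.54)² = 2 × 4.878² = 2 × 23.79 = 47.6.
Round up to the next whole participant.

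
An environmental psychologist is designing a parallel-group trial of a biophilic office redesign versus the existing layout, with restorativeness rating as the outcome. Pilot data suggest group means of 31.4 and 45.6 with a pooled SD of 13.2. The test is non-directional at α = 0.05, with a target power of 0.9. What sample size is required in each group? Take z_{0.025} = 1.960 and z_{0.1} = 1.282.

n = 19 per group

Cohen's d = |M₁ − M₂| / SD_pooled = |31.4 − 45.6| / 13.2 = 14.2 / 13.2 = 1.076.
For two independent groups with equal n: n = 2·((z_{α/2} + z_β) / d)².
z_{α/2} + z_β = 1.960 + 1.282 = 3.242.
n = 2 × (3.242 / 1.076)² = 2 × 3.013² = 2 × 9.08 = 18.2.
Round up to the next whole participant.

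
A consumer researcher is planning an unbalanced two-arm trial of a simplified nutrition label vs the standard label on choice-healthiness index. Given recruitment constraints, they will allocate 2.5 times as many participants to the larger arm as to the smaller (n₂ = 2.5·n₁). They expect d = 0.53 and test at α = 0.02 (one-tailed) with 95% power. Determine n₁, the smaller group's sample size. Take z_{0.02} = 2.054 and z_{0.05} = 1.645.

With allocation ratio k = n₂/n₁ = 2.5, Var(x̄₁−x̄₂) = σ²(1/n₁ + 1/(k·n₁)) = σ²·(k+1)/(k·n₁).
So n₁ = (1 + 1/k)·((z_{α} + z_β)/d)² = 1.400 × (3.699/0.53)².
n₁ = 1.400 × 48.71 = 68.2.
Round up: n₁ = 69, giving n₂ = ⌈2.5 × 69⌉ = ⌈172.5⌉ = 173.

n₁ = 69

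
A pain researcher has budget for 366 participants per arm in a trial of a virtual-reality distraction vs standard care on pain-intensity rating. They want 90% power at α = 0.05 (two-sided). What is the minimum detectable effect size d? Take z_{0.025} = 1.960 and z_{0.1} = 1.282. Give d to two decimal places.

d_min ≈ 0.24

For two independent groups of n = 366 each: d_min = (z_{α/2} + z_β)·√(2/n).
z-sum = 1.960 + 1.282 = 3.242.
d_min = 3.242 × √(2/366) = 3.242 × 0.0739 = 0.240.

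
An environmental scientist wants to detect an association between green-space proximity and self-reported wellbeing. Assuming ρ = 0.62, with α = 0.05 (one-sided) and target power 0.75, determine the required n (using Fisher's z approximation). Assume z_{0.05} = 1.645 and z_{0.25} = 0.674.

n = 14

Fisher's z: C = ½·ln((1+r)/(1−r)) = ½·ln(4.2632) = 0.7250.
n = ((z_{α} + z_β)/C)² + 3.
(1.645 + 0.674) / 0.7250 = 2.319 / 0.7250 = 3.199.
n = 3.199² + 3 = 10.23 + 3 = 13.2.
Round up.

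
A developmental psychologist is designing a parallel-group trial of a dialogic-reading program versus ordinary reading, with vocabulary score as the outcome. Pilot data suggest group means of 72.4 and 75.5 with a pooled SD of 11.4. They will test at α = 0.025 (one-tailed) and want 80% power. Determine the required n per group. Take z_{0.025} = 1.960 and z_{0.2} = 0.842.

Cohen's d = |M₁ − M₂| / SD_pooled = |72.4 − 75.5| / 11.4 = 3.1 / 11.4 = 0.272.
For two independent groups with equal n: n = 2·((z_{α} + z_β) / d)².
z_{α} + z_β = 1.960 + 0.842 = 2.802.
n = 2 × (2.802 / 0.272)² = 2 × 10.301² = 2 × 106.12 = 212.2.
Round up to the next whole participant.

n = 213 per group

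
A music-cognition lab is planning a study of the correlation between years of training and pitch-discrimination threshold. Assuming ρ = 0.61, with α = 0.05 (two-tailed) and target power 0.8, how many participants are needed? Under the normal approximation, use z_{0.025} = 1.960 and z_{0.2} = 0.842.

Fisher's z: C = ½·ln((1+r)/(1−r)) = ½·ln(4.1282) = 0.7089.
n = ((z_{α/2} + z_β)/C)² + 3.
(1.960 + 0.842) / 0.7089 = 2.802 / 0.7089 = 3.953.
n = 3.953² + 3 = 15.62 + 3 = 18.6.
Round up.

n = 19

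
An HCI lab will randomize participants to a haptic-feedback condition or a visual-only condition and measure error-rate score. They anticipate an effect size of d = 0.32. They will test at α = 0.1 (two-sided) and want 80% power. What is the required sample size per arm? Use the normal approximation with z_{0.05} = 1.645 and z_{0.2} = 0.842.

For two independent groups with equal n: n = 2·((z_{α/2} + z_β) / d)².
z_{α/2} + z_β = 1.645 + 0.842 = 2.487.
n = 2 × (2.487 / 0.32)² = 2 × 7.772² = 2 × 60.40 = 120.8.
Round up to the next whole participant.

n = 121 per group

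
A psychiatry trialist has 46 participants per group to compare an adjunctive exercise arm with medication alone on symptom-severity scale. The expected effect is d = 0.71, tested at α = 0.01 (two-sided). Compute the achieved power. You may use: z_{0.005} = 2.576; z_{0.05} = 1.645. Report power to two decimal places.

For two equal groups, power = Φ(d·√(n/2) − z_{α/2}).
d·√(n/2) = 0.71 × √(46/2) = 0.71 × 4.796 = 3.405.
z_β = 3.405 − 2.576 = 0.829.
Power = Φ(0.829) = 0.796.

power ≈ 0.80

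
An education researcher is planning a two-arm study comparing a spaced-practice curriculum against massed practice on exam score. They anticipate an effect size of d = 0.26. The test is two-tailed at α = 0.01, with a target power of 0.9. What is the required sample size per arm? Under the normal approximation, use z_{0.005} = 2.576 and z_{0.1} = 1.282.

For two independent groups with equal n: n = 2·((z_{α/2} + z_β) / d)².
z_{α/2} + z_β = 2.576 + 1.282 = 3.858.
n = 2 × (3.858 / 0.26)² = 2 × 14.838² = 2 × 220.18 = 440.4.
Round up to the next whole participant.

n = 441 per group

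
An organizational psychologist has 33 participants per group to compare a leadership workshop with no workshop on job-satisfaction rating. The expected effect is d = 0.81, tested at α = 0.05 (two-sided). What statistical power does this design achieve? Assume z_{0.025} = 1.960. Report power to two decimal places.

For two equal groups, power = Φ(d·√(n/2) − z_{α/2}).
d·√(n/2) = 0.81 × √(33/2) = 0.81 × 4.062 = 3.290.
z_β = 3.290 − 1.960 = 1.330.
Power = Φ(1.330) = 0.908.

power ≈ 0.91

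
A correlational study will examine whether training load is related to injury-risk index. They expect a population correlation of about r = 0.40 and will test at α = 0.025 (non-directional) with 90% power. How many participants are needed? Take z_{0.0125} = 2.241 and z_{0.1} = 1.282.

n = 73

Fisher's z: C = ½·ln((1+r)/(1−r)) = ½·ln(2.3333) = 0.4236.
n = ((z_{α/2} + z_β)/C)² + 3.
(2.241 + 1.282) / 0.4236 = 3.523 / 0.4236 = 8.317.
n = 8.317² + 3 = 69.17 + 3 = 72.2.
Round up.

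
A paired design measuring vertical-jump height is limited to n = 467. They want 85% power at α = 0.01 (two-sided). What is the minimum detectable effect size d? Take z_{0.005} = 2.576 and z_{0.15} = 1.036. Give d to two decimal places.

For a single sample (or paired design) of n = 467: d_min = (z_{α/2} + z_β)/√n.
z-sum = 2.576 + 1.036 = 3.612.
d_min = 3.612 / √467 = 3.612 / 21.610 = 0.167.

d_min ≈ 0.17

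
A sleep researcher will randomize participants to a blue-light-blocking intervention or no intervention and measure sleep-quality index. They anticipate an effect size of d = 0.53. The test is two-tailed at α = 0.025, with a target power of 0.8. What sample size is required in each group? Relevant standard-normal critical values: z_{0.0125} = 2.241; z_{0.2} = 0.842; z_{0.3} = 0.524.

n = 68 per group

For two independent groups with equal n: n = 2·((z_{α/2} + z_β) / d)².
z_{α/2} + z_β = 2.241 + 0.842 = 3.083.
n = 2 × (3.083 / 0.53)² = 2 × 5.817² = 2 × 33.84 = 67.7.
Round up to the next whole participant.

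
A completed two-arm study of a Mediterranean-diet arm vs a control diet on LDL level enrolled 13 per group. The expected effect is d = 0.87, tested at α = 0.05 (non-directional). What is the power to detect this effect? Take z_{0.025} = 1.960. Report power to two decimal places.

power ≈ 0.60

For two equal groups, power = Φ(d·√(n/2) − z_{α/2}).
d·√(n/2) = 0.87 × √(13/2) = 0.87 × 2.550 = 2.218.
z_β = 2.218 − 1.960 = 0.258.
Power = Φ(0.258) = 0.602.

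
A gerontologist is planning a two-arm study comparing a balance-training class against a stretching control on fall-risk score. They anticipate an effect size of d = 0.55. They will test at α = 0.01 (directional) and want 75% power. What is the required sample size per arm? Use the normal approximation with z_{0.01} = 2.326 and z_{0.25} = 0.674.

For two independent groups with equal n: n = 2·((z_{α} + z_β) / d)².
z_{α} + z_β = 2.326 + 0.674 = 3.000.
n = 2 × (3.000 / 0.55)² = 2 × 5.455² = 2 × 29.75 = 59.5.
Round up to the next whole participant.

n = 60 per group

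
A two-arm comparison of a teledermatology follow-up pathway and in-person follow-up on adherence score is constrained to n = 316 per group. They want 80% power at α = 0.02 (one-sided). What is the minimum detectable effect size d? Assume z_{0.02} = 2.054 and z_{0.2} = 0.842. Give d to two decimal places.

For two independent groups of n = 316 each: d_min = (z_{α} + z_β)·√(2/n).
z-sum = 2.054 + 0.842 = 2.896.
d_min = 2.896 × √(2/316) = 2.896 × 0.0796 = 0.230.

d_min ≈ 0.23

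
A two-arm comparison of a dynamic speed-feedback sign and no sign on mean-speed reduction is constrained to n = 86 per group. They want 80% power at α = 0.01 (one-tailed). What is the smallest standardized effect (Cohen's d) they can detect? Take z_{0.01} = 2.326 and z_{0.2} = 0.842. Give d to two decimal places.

d_min ≈ 0.48

For two independent groups of n = 86 each: d_min = (z_{α} + z_β)·√(2/n).
z-sum = 2.326 + 0.842 = 3.168.
d_min = 3.168 × √(2/86) = 3.168 × 0.1525 = 0.483.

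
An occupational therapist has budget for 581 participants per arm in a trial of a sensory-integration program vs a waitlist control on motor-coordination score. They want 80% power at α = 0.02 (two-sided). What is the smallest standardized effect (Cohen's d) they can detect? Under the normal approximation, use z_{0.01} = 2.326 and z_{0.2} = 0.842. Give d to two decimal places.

For two independent groups of n = 581 each: d_min = (z_{α/2} + z_β)·√(2/n).
z-sum = 2.326 + 0.842 = 3.168.
d_min = 3.168 × √(2/581) = 3.168 × 0.0587 = 0.186.

d_min ≈ 0.19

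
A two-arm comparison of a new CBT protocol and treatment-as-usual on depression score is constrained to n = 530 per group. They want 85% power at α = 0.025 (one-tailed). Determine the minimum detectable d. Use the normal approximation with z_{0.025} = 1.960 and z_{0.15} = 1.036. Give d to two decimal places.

For two independent groups of n = 530 each: d_min = (z_{α} + z_β)·√(2/n).
z-sum = 1.960 + 1.036 = 2.996.
d_min = 2.996 × √(2/530) = 2.996 × 0.0614 = 0.184.

d_min ≈ 0.18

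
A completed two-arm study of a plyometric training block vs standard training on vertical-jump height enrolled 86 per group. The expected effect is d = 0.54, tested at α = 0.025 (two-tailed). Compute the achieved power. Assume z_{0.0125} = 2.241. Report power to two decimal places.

For two equal groups, power = Φ(d·√(n/2) − z_{α/2}).
d·√(n/2) = 0.54 × √(86/2) = 0.54 × 6.557 = 3.541.
z_β = 3.541 − 2.241 = 1.300.
Power = Φ(1.300) = 0.903.

power ≈ 0.90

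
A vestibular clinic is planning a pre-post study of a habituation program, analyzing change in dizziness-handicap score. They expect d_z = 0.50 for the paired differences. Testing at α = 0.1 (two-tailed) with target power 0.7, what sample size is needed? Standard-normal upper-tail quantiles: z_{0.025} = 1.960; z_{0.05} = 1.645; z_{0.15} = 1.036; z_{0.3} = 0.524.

For a paired (one-sample on differences) test: n = ((z_{α/2} + z_β) / d)².
z_{α/2} + z_β = 1.645 + 0.524 = 2.169.
n = (2.169 / 0.50)² = 4.338² = 18.82.
Round up.

n = 19 pairs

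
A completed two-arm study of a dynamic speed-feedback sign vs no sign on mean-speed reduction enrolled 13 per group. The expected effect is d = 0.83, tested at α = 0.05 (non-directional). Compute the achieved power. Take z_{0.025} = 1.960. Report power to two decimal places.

power ≈ 0.56

For two equal groups, power = Φ(d·√(n/2) − z_{α/2}).
d·√(n/2) = 0.83 × √(13/2) = 0.83 × 2.550 = 2.116.
z_β = 2.116 − 1.960 = 0.156.
Power = Φ(0.156) = 0.562.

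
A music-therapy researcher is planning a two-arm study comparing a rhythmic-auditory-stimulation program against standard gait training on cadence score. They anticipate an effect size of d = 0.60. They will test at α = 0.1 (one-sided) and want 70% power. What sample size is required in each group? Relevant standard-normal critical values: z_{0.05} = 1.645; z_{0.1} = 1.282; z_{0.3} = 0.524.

For two independent groups with equal n: n = 2·((z_{α} + z_β) / d)².
z_{α} + z_β = 1.282 + 0.524 = 1.806.
n = 2 × (1.806 / 0.60)² = 2 × 3.010² = 2 × 9.06 = 18.1.
Round up to the next whole participant.

n = 19 per group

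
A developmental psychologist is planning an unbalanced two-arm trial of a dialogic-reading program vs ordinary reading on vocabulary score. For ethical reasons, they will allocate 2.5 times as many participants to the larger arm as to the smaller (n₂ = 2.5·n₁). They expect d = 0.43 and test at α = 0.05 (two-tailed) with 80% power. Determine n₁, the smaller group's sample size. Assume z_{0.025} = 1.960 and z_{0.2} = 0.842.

With allocation ratio k = n₂/n₁ = 2.5, Var(x̄₁−x̄₂) = σ²(1/n₁ + 1/(k·n₁)) = σ²·(k+1)/(k·n₁).
So n₁ = (1 + 1/k)·((z_{α/2} + z_β)/d)² = 1.400 × (2.802/0.43)².
n₁ = 1.400 × 42.46 = 59.4.
Round up: n₁ = 60, giving n₂ = 2.5 × 60 = 150.

n₁ = 60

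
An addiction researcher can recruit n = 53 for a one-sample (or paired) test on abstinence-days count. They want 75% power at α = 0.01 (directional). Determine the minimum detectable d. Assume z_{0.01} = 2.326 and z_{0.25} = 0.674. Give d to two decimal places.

For a single sample (or paired design) of n = 53: d_min = (z_{α} + z_β)/√n.
z-sum = 2.326 + 0.674 = 3.000.
d_min = 3.000 / √53 = 3.000 / 7.280 = 0.412.

d_min ≈ 0.41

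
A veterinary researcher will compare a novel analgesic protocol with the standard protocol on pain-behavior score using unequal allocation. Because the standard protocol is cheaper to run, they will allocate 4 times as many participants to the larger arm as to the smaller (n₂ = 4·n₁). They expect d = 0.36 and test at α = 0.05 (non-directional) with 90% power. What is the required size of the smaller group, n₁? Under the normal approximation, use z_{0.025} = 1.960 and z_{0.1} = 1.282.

n₁ = 102

With allocation ratio k = n₂/n₁ = 4, Var(x̄₁−x̄₂) = σ²(1/n₁ + 1/(k·n₁)) = σ²·(k+1)/(k·n₁).
So n₁ = (1 + 1/k)·((z_{α/2} + z_β)/d)² = 1.250 × (3.242/0.36)².
n₁ = 1.250 × 81.10 = 101.4.
Round up: n₁ = 102, giving n₂ = 4 × 102 = 408.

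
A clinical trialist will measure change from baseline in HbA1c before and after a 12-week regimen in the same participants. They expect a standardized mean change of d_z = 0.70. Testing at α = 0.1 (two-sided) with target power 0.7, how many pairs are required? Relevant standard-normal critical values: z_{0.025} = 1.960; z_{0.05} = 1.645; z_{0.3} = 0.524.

n = 10 pairs

For a paired (one-sample on differences) test: n = ((z_{α/2} + z_β) / d)².
z_{α/2} + z_β = 1.645 + 0.524 = 2.169.
n = (2.169 / 0.70)² = 3.099² = 9.60.
Round up.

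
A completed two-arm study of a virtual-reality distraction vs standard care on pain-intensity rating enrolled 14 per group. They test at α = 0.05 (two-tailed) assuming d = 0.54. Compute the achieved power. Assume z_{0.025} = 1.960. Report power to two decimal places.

For two equal groups, power = Φ(d·√(n/2) − z_{α/2}).
d·√(n/2) = 0.54 × √(14/2) = 0.54 × 2.646 = 1.429.
z_β = 1.429 − 1.960 = -0.531.
Power = Φ(-0.531) = 0.298.

power ≈ 0.30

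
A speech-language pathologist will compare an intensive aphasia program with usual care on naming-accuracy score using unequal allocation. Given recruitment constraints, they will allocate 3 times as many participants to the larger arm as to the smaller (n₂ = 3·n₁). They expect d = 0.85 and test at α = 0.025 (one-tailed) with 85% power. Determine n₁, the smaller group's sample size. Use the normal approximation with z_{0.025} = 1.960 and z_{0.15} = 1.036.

With allocation ratio k = n₂/n₁ = 3, Var(x̄₁−x̄₂) = σ²(1/n₁ + 1/(k·n₁)) = σ²·(k+1)/(k·n₁).
So n₁ = (1 + 1/k)·((z_{α} + z_β)/d)² = 1.333 × (2.996/0.85)².
n₁ = 1.333 × 12.42 = 16.6.
Round up: n₁ = 17, giving n₂ = 3 × 17 = 51.

n₁ = 17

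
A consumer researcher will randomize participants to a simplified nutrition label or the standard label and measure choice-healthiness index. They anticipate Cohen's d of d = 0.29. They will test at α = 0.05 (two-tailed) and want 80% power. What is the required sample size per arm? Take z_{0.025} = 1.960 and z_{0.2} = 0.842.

n = 187 per group

For two independent groups with equal n: n = 2·((z_{α/2} + z_β) / d)².
z_{α/2} + z_β = 1.960 + 0.842 = 2.802.
n = 2 × (2.802 / 0.29)² = 2 × 9.662² = 2 × 93.36 = 186.7.
Round up to the next whole participant.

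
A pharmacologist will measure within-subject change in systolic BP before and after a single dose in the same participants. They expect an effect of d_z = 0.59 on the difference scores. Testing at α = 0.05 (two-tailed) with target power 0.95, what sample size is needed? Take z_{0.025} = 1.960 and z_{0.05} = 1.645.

For a paired (one-sample on differences) test: n = ((z_{α/2} + z_β) / d)².
z_{α/2} + z_β = 1.960 + 1.645 = 3.605.
n = (3.605 / 0.59)² = 6.110² = 37.33.
Round up.

n = 38 pairs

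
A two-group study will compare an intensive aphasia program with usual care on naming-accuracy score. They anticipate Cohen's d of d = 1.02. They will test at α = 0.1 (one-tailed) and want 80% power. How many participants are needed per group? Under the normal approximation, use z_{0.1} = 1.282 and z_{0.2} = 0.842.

n = 9 per group

For two independent groups with equal n: n = 2·((z_{α} + z_β) / d)².
z_{α} + z_β = 1.282 + 0.842 = 2.124.
n = 2 × (2.124 / 1.02)² = 2 × 2.082² = 2 × 4.34 = 8.7.
Round up to the next whole participant.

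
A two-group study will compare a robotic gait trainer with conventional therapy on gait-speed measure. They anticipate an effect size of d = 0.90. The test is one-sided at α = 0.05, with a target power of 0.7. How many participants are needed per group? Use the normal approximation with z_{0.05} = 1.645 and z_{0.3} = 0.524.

For two independent groups with equal n: n = 2·((z_{α} + z_β) / d)².
z_{α} + z_β = 1.645 + 0.524 = 2.169.
n = 2 × (2.169 / 0.90)² = 2 × 2.410² = 2 × 5.81 = 11.6.
Round up to the next whole participant.

n = 12 per group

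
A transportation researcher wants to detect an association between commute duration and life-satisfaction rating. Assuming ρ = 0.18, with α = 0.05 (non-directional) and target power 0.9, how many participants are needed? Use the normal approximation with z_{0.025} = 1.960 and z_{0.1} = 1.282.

n = 321

Fisher's z: C = ½·ln((1+r)/(1−r)) = ½·ln(1.4390) = 0.1820.
n = ((z_{α/2} + z_β)/C)² + 3.
(1.960 + 1.282) / 0.1820 = 3.242 / 0.1820 = 17.813.
n = 17.813² + 3 = 317.31 + 3 = 320.3.
Round up.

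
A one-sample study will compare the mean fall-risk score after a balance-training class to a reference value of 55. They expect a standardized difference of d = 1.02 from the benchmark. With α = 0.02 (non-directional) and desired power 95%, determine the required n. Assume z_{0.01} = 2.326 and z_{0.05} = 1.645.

For a one-sample test: n = ((z_{α/2} + z_β) / d)².
z_{α/2} + z_β = 2.326 + 1.645 = 3.971.
n = (3.971 / 1.02)² = 3.893² = 15.16.
Round up.

n = 16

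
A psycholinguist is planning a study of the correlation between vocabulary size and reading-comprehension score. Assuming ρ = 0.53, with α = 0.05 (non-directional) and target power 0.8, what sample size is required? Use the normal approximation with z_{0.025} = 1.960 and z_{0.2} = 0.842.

Fisher's z: C = ½·ln((1+r)/(1−r)) = ½·ln(3.2553) = 0.5901.
n = ((z_{α/2} + z_β)/C)² + 3.
(1.960 + 0.842) / 0.5901 = 2.802 / 0.5901 = 4.748.
n = 4.748² + 3 = 22.55 + 3 = 25.5.
Round up.

n = 26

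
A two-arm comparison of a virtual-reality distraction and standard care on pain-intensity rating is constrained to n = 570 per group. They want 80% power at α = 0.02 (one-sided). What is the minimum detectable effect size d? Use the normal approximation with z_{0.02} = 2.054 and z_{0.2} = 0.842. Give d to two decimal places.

d_min ≈ 0.17

For two independent groups of n = 570 each: d_min = (z_{α} + z_β)·√(2/n).
z-sum = 2.054 + 0.842 = 2.896.
d_min = 2.896 × √(2/570) = 2.896 × 0.0592 = 0.172.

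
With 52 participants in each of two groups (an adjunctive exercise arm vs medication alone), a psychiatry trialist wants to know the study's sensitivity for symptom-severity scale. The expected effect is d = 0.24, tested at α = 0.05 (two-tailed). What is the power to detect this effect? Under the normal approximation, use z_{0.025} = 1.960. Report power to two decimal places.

power ≈ 0.23

For two equal groups, power = Φ(d·√(n/2) − z_{α/2}).
d·√(n/2) = 0.24 × √(52/2) = 0.24 × 5.099 = 1.224.
z_β = 1.224 − 1.960 = -0.736.
Power = Φ(-0.736) = 0.231.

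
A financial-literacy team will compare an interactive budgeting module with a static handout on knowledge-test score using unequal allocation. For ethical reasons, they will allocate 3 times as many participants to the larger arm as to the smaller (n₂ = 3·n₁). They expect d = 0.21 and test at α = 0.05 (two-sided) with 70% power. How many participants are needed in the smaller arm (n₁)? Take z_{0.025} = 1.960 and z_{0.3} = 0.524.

n₁ = 187

With allocation ratio k = n₂/n₁ = 3, Var(x̄₁−x̄₂) = σ²(1/n₁ + 1/(k·n₁)) = σ²·(k+1)/(k·n₁).
So n₁ = (1 + 1/k)·((z_{α/2} + z_β)/d)² = 1.333 × (2.484/0.21)².
n₁ = 1.333 × 139.92 = 186.6.
Round up: n₁ = 187, giving n₂ = 3 × 187 = 561.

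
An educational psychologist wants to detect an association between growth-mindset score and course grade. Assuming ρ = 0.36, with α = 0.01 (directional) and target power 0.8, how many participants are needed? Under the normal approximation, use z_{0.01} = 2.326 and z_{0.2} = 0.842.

Fisher's z: C = ½·ln((1+r)/(1−r)) = ½·ln(2.1250) = 0.3769.
n = ((z_{α} + z_β)/C)² + 3.
(2.326 + 0.842) / 0.3769 = 3.168 / 0.3769 = 8.405.
n = 8.405² + 3 = 70.65 + 3 = 73.7.
Round up.

n = 74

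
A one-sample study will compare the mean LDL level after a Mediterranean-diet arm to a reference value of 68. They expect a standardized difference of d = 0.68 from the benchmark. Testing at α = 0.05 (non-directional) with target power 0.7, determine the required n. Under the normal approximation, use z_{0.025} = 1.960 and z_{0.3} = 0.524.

n = 14

For a one-sample test: n = ((z_{α/2} + z_β) / d)².
z_{α/2} + z_β = 1.960 + 0.524 = 2.484.
n = (2.484 / 0.68)² = 3.653² = 13.34.
Round up.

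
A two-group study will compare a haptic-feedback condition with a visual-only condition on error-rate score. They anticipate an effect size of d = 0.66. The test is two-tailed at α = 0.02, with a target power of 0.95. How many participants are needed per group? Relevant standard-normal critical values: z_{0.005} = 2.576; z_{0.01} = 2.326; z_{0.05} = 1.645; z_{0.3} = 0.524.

n = 73 per group

For two independent groups with equal n: n = 2·((z_{α/2} + z_β) / d)².
z_{α/2} + z_β = 2.326 + 1.645 = 3.971.
n = 2 × (3.971 / 0.66)² = 2 × 6.017² = 2 × 36.20 = 72.4.
Round up to the next whole participant.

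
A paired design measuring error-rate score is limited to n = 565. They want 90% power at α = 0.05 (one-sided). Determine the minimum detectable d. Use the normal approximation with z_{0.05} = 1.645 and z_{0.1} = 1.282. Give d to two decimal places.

For a single sample (or paired design) of n = 565: d_min = (z_{α} + z_β)/√n.
z-sum = 1.645 + 1.282 = 2.927.
d_min = 2.927 / √565 = 2.927 / 23.770 = 0.123.

d_min ≈ 0.12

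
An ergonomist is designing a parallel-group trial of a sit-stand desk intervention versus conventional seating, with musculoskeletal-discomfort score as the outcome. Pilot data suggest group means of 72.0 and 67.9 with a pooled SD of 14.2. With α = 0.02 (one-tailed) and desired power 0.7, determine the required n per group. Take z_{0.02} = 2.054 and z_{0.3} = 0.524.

Cohen's d = |M₁ − M₂| / SD_pooled = |72.0 − 67.9| / 14.2 = 4.1 / 14.2 = 0.289.
For two independent groups with equal n: n = 2·((z_{α} + z_β) / d)².
z_{α} + z_β = 2.054 + 0.524 = 2.578.
n = 2 × (2.578 / 0.289)² = 2 × 8.920² = 2 × 79.57 = 159.1.
Round up to the next whole participant.

n = 160 per group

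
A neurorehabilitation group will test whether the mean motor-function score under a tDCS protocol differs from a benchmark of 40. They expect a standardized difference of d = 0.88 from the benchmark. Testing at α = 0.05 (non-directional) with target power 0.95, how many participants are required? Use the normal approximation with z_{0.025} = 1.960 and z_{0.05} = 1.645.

n = 17

For a one-sample test: n = ((z_{α/2} + z_β) / d)².
z_{α/2} + z_β = 1.960 + 1.645 = 3.605.
n = (3.605 / 0.88)² = 4.097² = 16.78.
Round up.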